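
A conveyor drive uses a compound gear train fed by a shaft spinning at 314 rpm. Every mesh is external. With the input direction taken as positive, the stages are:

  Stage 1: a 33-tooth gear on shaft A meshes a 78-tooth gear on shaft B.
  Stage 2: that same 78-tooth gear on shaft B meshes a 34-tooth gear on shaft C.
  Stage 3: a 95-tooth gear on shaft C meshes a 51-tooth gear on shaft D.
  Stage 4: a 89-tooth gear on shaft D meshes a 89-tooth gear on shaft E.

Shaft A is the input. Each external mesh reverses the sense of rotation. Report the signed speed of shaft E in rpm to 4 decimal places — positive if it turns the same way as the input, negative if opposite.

+567.6990 rpm (same as input, |ω| = 567.6990 rpm)

Stage 1 [33T→78T]: ω = 314.0000×33/78 = 132.8462 rpm, dir flips to −; running = −132.8462
Stage 2 [78T→34T]: ω = 132.8462×78/34 = 304.7647 rpm, dir flips to +; running = +304.7647
Stage 3 [95T→51T]: ω = 304.7647×95/51 = 567.6990 rpm, dir flips to −; running = −567.6990
Stage 4 [89T→89T]: ω = 567.6990×89/89 = 567.6990 rpm, dir flips to +; running = +567.6990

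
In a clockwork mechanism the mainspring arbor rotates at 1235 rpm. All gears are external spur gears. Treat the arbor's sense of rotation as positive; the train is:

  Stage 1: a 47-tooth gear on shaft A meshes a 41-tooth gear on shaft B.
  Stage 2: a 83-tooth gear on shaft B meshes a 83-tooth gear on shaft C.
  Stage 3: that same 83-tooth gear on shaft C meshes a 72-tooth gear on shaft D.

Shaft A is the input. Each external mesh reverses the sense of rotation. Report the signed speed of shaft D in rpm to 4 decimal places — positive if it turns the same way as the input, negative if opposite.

Stage 1 [47T→41T]: ω = 1235.0000×47/41 = 1415.7317 rpm, dir flips to −; running = −1415.7317
Stage 2 [83T→83T]: ω = 1415.7317×83/83 = 1415.7317 rpm, dir flips to +; running = +1415.7317
Stage 3 [83T→72T]: ω = 1415.7317×83/72 = 1632.0241 rpm, dir flips to −; running = −1632.0241

-1632.0241 rpm (opposite to input, |ω| = 1632.0241 rpm)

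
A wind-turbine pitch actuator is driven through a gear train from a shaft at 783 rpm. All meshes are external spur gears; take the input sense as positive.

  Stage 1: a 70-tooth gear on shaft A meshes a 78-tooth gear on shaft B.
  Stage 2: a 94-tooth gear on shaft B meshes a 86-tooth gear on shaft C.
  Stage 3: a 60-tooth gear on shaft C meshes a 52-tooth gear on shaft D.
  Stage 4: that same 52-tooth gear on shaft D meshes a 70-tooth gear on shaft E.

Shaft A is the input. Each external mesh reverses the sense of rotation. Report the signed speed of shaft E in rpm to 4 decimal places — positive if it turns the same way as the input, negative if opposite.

+658.3363 rpm (same as input, |ω| = 658.3363 rpm)

Stage 1 [70T→78T]: ω = 783.0000×70/78 = 702.6923 rpm, dir flips to −; running = −702.6923
Stage 2 [94T→86T]: ω = 702.6923×94/86 = 768.0590 rpm, dir flips to +; running = +768.0590
Stage 3 [60T→52T]: ω = 768.0590×60/52 = 886.2220 rpm, dir flips to −; running = −886.2220
Stage 4 [52T→70T]: ω = 886.2220×52/70 = 658.3363 rpm, dir flips to +; running = +658.3363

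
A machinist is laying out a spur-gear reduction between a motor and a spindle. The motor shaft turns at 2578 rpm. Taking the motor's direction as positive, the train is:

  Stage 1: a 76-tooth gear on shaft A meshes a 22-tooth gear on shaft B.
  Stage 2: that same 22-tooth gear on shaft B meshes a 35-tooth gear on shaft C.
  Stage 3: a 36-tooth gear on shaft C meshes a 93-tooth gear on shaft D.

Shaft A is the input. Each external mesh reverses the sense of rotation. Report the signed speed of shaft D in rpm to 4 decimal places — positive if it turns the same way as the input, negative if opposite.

-2166.9456 rpm (opposite to input, |ω| = 2166.9456 rpm)

Stage 1 [76T→22T]: ω = 2578.0000×76/22 = 8905.8182 rpm, dir flips to −; running = −8905.8182
Stage 2 [22T→35T]: ω = 8905.8182×22/35 = 5597.9429 rpm, dir flips to +; running = +5597.9429
Stage 3 [36T→93T]: ω = 5597.9429×36/93 = 2166.9456 rpm, dir flips to −; running = −2166.9456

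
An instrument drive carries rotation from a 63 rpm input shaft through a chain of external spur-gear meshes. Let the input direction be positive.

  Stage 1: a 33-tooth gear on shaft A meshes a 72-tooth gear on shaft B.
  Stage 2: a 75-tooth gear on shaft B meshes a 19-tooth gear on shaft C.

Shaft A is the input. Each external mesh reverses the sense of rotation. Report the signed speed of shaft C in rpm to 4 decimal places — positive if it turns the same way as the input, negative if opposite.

Stage 1 [33T→72T]: ω = 63.0000×33/72 = 28.8750 rpm, dir flips to −; running = −28.8750
Stage 2 [75T→19T]: ω = 28.8750×75/19 = 113.9803 rpm, dir flips to +; running = +113.9803

+113.9803 rpm (same as input, |ω| = 113.9803 rpm)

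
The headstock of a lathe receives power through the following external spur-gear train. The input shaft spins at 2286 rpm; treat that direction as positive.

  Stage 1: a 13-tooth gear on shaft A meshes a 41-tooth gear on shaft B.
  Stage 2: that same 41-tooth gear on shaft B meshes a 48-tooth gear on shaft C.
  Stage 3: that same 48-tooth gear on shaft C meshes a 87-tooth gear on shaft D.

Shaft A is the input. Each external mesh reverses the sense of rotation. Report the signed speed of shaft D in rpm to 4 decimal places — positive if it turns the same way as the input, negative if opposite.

Stage 1 [13T→41T]: ω = 2286.0000×13/41 = 724.8293 rpm, dir flips to −; running = −724.8293
Stage 2 [41T→48T]: ω = 724.8293×41/48 = 619.1250 rpm, dir flips to +; running = +619.1250
Stage 3 [48T→87T]: ω = 619.1250×48/87 = 341.5862 rpm, dir flips to −; running = −341.5862

-341.5862 rpm (opposite to input, |ω| = 341.5862 rpm)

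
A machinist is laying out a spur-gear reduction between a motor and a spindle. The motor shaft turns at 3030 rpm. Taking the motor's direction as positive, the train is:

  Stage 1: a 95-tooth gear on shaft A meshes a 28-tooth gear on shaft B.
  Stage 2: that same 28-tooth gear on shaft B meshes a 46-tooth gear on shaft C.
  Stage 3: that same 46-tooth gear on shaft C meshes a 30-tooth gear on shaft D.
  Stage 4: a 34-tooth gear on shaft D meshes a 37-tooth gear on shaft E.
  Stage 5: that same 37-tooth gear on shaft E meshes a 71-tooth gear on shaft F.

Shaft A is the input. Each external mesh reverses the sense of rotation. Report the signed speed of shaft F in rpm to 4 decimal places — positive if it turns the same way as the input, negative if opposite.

-4594.7887 rpm (opposite to input, |ω| = 4594.7887 rpm)

Stage 1 [95T→28T]: ω = 3030.0000×95/28 = 10280.3571 rpm, dir flips to −; running = −10280.3571
Stage 2 [28T→46T]: ω = 10280.3571×28/46 = 6257.6087 rpm, dir flips to +; running = +6257.6087
Stage 3 [46T→30T]: ω = 6257.6087×46/30 = 9595.0000 rpm, dir flips to −; running = −9595.0000
Stage 4 [34T→37T]: ω = 9595.0000×34/37 = 8817.0270 rpm, dir flips to +; running = +8817.0270
Stage 5 [37T→71T]: ω = 8817.0270×37/71 = 4594.7887 rpm, dir flips to −; running = −4594.7887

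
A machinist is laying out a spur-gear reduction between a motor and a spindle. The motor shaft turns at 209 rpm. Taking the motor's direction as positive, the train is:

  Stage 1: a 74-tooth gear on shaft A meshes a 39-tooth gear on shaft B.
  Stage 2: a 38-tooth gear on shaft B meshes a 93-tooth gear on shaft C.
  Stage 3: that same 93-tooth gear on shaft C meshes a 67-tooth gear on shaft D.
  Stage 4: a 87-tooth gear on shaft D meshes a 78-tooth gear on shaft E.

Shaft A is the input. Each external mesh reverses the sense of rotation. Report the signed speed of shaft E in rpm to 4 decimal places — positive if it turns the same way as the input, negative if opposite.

+250.8689 rpm (same as input, |ω| = 250.8689 rpm)

Stage 1 [74T→39T]: ω = 209.0000×74/39 = 396.5641 rpm, dir flips to −; running = −396.5641
Stage 2 [38T→93T]: ω = 396.5641×38/93 = 162.0369 rpm, dir flips to +; running = +162.0369
Stage 3 [93T→67T]: ω = 162.0369×93/67 = 224.9170 rpm, dir flips to −; running = −224.9170
Stage 4 [87T→78T]: ω = 224.9170×87/78 = 250.8689 rpm, dir flips to +; running = +250.8689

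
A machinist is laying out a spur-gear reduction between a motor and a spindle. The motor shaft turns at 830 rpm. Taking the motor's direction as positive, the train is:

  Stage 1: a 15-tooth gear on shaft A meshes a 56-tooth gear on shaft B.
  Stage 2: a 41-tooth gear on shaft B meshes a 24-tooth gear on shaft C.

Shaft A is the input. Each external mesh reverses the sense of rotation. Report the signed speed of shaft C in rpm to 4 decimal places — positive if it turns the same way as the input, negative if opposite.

Stage 1 [15T→56T]: ω = 830.0000×15/56 = 222.3214 rpm, dir flips to −; running = −222.3214
Stage 2 [41T→24T]: ω = 222.3214×41/24 = 379.7991 rpm, dir flips to +; running = +379.7991

+379.7991 rpm (same as input, |ω| = 379.7991 rpm)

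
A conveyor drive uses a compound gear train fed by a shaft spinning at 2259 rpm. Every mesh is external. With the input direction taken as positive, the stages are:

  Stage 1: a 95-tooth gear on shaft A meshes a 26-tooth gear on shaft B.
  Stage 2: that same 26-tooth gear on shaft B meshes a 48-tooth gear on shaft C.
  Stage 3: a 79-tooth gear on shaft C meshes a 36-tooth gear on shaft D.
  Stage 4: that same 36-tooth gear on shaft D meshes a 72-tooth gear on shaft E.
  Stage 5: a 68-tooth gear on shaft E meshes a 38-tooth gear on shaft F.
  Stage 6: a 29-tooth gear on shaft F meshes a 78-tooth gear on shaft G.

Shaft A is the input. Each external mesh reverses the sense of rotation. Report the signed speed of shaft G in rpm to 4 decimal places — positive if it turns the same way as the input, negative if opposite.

Stage 1 [95T→26T]: ω = 2259.0000×95/26 = 8254.0385 rpm, dir flips to −; running = −8254.0385
Stage 2 [26T→48T]: ω = 8254.0385×26/48 = 4470.9375 rpm, dir flips to +; running = +4470.9375
Stage 3 [79T→36T]: ω = 4470.9375×79/36 = 9811.2240 rpm, dir flips to −; running = −9811.2240
Stage 4 [36T→72T]: ω = 9811.2240×36/72 = 4905.6120 rpm, dir flips to +; running = +4905.6120
Stage 5 [68T→38T]: ω = 4905.6120×68/38 = 8778.4635 rpm, dir flips to −; running = −8778.4635
Stage 6 [29T→78T]: ω = 8778.4635×29/78 = 3263.7877 rpm, dir flips to +; running = +3263.7877

+3263.7877 rpm (same as input, |ω| = 3263.7877 rpm)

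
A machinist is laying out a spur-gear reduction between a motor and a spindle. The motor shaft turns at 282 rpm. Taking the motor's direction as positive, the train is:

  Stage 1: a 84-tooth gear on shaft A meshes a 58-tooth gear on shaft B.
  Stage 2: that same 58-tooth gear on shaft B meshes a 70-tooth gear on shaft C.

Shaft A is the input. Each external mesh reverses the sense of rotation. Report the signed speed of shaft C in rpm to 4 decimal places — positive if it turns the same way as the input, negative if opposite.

Stage 1 [84T→58T]: ω = 282.0000×84/58 = 408.4138 rpm, dir flips to −; running = −408.4138
Stage 2 [58T→70T]: ω = 408.4138×58/70 = 338.4000 rpm, dir flips to +; running = +338.4000

+338.4000 rpm (same as input, |ω| = 338.4000 rpm)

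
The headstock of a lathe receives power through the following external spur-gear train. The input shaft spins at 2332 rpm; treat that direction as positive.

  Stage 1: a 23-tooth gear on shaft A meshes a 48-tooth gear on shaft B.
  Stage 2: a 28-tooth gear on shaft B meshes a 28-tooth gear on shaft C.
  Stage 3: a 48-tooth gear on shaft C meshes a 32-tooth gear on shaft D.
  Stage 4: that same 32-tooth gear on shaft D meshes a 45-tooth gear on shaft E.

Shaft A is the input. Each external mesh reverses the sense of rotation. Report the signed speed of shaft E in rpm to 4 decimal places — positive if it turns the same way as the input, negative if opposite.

+1191.9111 rpm (same as input, |ω| = 1191.9111 rpm)

Stage 1 [23T→48T]: ω = 2332.0000×23/48 = 1117.4167 rpm, dir flips to −; running = −1117.4167
Stage 2 [28T→28T]: ω = 1117.4167×28/28 = 1117.4167 rpm, dir flips to +; running = +1117.4167
Stage 3 [48T→32T]: ω = 1117.4167×48/32 = 1676.1250 rpm, dir flips to −; running = −1676.1250
Stage 4 [32T→45T]: ω = 1676.1250×32/45 = 1191.9111 rpm, dir flips to +; running = +1191.9111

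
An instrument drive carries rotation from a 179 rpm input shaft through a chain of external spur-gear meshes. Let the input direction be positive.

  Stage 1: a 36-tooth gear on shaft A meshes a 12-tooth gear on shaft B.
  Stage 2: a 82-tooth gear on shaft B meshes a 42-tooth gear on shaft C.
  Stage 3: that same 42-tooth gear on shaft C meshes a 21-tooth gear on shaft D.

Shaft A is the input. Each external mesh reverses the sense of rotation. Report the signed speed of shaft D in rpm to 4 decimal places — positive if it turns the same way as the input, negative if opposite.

Stage 1 [36T→12T]: ω = 179.0000×36/12 = 537.0000 rpm, dir flips to −; running = −537.0000
Stage 2 [82T→42T]: ω = 537.0000×82/42 = 1048.4286 rpm, dir flips to +; running = +1048.4286
Stage 3 [42T→21T]: ω = 1048.4286×42/21 = 2096.8571 rpm, dir flips to −; running = −2096.8571

-2096.8571 rpm (opposite to input, |ω| = 2096.8571 rpm)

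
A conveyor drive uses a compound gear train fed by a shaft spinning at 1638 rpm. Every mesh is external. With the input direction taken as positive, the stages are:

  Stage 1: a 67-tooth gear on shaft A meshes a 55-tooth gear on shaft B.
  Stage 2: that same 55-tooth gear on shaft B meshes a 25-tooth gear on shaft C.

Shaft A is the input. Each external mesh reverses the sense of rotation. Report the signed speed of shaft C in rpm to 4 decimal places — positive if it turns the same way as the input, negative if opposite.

Stage 1 [67T→55T]: ω = 1638.0000×67/55 = 1995.3818 rpm, dir flips to −; running = −1995.3818
Stage 2 [55T→25T]: ω = 1995.3818×55/25 = 4389.8400 rpm, dir flips to +; running = +4389.8400

+4389.8400 rpm (same as input, |ω| = 4389.8400 rpm)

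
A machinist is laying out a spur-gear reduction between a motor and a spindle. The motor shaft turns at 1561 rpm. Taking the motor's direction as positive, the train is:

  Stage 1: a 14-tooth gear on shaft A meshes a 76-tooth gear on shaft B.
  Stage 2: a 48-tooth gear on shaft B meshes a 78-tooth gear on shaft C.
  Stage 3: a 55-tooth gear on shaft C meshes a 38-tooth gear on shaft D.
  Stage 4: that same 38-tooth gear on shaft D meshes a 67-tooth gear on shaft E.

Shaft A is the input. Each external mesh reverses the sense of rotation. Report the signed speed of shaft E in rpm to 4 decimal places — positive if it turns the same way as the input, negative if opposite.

+145.2619 rpm (same as input, |ω| = 145.2619 rpm)

Stage 1 [14T→76T]: ω = 1561.0000×14/76 = 287.5526 rpm, dir flips to −; running = −287.5526
Stage 2 [48T→78T]: ω = 287.5526×48/78 = 176.9555 rpm, dir flips to +; running = +176.9555
Stage 3 [55T→38T]: ω = 176.9555×55/38 = 256.1198 rpm, dir flips to −; running = −256.1198
Stage 4 [38T→67T]: ω = 256.1198×38/67 = 145.2619 rpm, dir flips to +; running = +145.2619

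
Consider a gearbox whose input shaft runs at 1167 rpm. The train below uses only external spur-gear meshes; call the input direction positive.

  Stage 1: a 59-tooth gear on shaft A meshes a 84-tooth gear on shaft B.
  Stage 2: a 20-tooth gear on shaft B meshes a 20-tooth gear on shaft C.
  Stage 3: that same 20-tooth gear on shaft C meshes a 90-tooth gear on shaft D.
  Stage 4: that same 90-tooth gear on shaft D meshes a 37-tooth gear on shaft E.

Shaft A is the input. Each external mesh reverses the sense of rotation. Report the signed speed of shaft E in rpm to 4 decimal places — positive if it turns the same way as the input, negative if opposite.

+443.0695 rpm (same as input, |ω| = 443.0695 rpm)

Stage 1 [59T→84T]: ω = 1167.0000×59/84 = 819.6786 rpm, dir flips to −; running = −819.6786
Stage 2 [20T→20T]: ω = 819.6786×20/20 = 819.6786 rpm, dir flips to +; running = +819.6786
Stage 3 [20T→90T]: ω = 819.6786×20/90 = 182.1508 rpm, dir flips to −; running = −182.1508
Stage 4 [90T→37T]: ω = 182.1508×90/37 = 443.0695 rpm, dir flips to +; running = +443.0695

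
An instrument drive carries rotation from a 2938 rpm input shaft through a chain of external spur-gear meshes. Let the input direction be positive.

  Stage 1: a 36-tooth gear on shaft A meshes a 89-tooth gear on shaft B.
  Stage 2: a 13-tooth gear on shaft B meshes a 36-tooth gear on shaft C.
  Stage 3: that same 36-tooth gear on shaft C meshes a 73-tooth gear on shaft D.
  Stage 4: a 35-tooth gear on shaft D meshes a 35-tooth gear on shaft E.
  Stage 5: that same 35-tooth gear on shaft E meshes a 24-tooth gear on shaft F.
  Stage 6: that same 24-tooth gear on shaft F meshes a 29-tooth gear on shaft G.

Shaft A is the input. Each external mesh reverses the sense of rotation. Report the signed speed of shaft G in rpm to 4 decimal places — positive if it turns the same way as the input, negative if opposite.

Stage 1 [36T→89T]: ω = 2938.0000×36/89 = 1188.4045 rpm, dir flips to −; running = −1188.4045
Stage 2 [13T→36T]: ω = 1188.4045×13/36 = 429.1461 rpm, dir flips to +; running = +429.1461
Stage 3 [36T→73T]: ω = 429.1461×36/73 = 211.6337 rpm, dir flips to −; running = −211.6337
Stage 4 [35T→35T]: ω = 211.6337×35/35 = 211.6337 rpm, dir flips to +; running = +211.6337
Stage 5 [35T→24T]: ω = 211.6337×35/24 = 308.6324 rpm, dir flips to −; running = −308.6324
Stage 6 [24T→29T]: ω = 308.6324×24/29 = 255.4200 rpm, dir flips to +; running = +255.4200

+255.4200 rpm (same as input, |ω| = 255.4200 rpm)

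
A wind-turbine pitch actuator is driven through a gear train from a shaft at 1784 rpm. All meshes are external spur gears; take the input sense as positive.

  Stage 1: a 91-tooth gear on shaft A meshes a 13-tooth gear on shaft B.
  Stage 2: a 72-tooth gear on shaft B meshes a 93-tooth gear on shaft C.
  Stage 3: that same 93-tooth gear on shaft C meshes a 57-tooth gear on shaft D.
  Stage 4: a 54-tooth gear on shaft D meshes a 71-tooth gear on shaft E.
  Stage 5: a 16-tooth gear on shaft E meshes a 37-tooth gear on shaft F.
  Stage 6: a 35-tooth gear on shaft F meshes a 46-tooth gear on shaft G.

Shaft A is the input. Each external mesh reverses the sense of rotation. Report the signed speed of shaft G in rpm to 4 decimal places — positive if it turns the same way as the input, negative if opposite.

Stage 1 [91T→13T]: ω = 1784.0000×91/13 = 12488.0000 rpm, dir flips to −; running = −12488.0000
Stage 2 [72T→93T]: ω = 12488.0000×72/93 = 9668.1290 rpm, dir flips to +; running = +9668.1290
Stage 3 [93T→57T]: ω = 9668.1290×93/57 = 15774.3158 rpm, dir flips to −; running = −15774.3158
Stage 4 [54T→71T]: ω = 15774.3158×54/71 = 11997.3669 rpm, dir flips to +; running = +11997.3669
Stage 5 [16T→37T]: ω = 11997.3669×16/37 = 5188.0506 rpm, dir flips to −; running = −5188.0506
Stage 6 [35T→46T]: ω = 5188.0506×35/46 = 3947.4298 rpm, dir flips to +; running = +3947.4298

+3947.4298 rpm (same as input, |ω| = 3947.4298 rpm)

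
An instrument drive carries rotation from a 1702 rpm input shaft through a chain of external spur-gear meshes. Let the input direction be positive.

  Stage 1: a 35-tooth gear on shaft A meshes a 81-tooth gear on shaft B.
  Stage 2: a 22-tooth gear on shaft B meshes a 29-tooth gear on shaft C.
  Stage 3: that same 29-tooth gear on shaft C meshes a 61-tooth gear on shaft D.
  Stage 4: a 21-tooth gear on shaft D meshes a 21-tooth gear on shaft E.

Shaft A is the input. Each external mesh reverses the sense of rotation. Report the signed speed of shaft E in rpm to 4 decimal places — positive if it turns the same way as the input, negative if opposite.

+265.2378 rpm (same as input, |ω| = 265.2378 rpm)

Stage 1 [35T→81T]: ω = 1702.0000×35/81 = 735.4321 rpm, dir flips to −; running = −735.4321
Stage 2 [22T→29T]: ω = 735.4321×22/29 = 557.9140 rpm, dir flips to +; running = +557.9140
Stage 3 [29T→61T]: ω = 557.9140×29/61 = 265.2378 rpm, dir flips to −; running = −265.2378
Stage 4 [21T→21T]: ω = 265.2378×21/21 = 265.2378 rpm, dir flips to +; running = +265.2378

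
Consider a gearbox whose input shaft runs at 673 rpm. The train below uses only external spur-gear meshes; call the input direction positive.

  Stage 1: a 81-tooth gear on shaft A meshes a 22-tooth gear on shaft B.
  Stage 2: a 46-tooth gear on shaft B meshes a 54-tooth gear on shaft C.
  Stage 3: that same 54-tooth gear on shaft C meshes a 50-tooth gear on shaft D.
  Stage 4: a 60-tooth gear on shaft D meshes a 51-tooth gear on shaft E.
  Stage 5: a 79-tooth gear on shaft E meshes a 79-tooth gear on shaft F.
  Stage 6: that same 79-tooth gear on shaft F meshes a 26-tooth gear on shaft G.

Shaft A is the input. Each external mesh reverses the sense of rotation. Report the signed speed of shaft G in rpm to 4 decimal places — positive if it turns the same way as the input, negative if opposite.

+8148.9199 rpm (same as input, |ω| = 8148.9199 rpm)

Stage 1 [81T→22T]: ω = 673.0000×81/22 = 2477.8636 rpm, dir flips to −; running = −2477.8636
Stage 2 [46T→54T]: ω = 2477.8636×46/54 = 2110.7727 rpm, dir flips to +; running = +2110.7727
Stage 3 [54T→50T]: ω = 2110.7727×54/50 = 2279.6345 rpm, dir flips to −; running = −2279.6345
Stage 4 [60T→51T]: ω = 2279.6345×60/51 = 2681.9230 rpm, dir flips to +; running = +2681.9230
Stage 5 [79T→79T]: ω = 2681.9230×79/79 = 2681.9230 rpm, dir flips to −; running = −2681.9230
Stage 6 [79T→26T]: ω = 2681.9230×79/26 = 8148.9199 rpm, dir flips to +; running = +8148.9199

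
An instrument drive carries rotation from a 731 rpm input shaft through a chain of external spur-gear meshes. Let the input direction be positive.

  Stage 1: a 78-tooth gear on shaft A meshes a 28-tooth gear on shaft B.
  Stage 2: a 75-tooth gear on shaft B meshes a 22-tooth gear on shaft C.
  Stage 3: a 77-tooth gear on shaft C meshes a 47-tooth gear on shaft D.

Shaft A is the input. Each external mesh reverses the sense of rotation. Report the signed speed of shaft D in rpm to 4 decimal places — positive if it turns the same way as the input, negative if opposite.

Stage 1 [78T→28T]: ω = 731.0000×78/28 = 2036.3571 rpm, dir flips to −; running = −2036.3571
Stage 2 [75T→22T]: ω = 2036.3571×75/22 = 6942.1266 rpm, dir flips to +; running = +6942.1266
Stage 3 [77T→47T]: ω = 6942.1266×77/47 = 11373.2713 rpm, dir flips to −; running = −11373.2713

-11373.2713 rpm (opposite to input, |ω| = 11373.2713 rpm)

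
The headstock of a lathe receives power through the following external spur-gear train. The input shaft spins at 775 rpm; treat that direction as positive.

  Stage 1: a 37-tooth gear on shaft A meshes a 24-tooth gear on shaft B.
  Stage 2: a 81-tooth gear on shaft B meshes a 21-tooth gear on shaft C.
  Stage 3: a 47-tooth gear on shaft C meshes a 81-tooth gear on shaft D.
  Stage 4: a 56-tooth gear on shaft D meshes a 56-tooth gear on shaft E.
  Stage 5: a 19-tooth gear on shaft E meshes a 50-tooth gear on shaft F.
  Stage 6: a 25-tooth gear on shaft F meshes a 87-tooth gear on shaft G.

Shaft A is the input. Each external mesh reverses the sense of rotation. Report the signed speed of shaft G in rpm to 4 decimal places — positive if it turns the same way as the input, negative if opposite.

Stage 1 [37T→24T]: ω = 775.0000×37/24 = 1194.7917 rpm, dir flips to −; running = −1194.7917
Stage 2 [81T→21T]: ω = 1194.7917×81/21 = 4608.4821 rpm, dir flips to +; running = +4608.4821
Stage 3 [47T→81T]: ω = 4608.4821×47/81 = 2674.0575 rpm, dir flips to −; running = −2674.0575
Stage 4 [56T→56T]: ω = 2674.0575×56/56 = 2674.0575 rpm, dir flips to +; running = +2674.0575
Stage 5 [19T→50T]: ω = 2674.0575×19/50 = 1016.1419 rpm, dir flips to −; running = −1016.1419
Stage 6 [25T→87T]: ω = 1016.1419×25/87 = 291.9948 rpm, dir flips to +; running = +291.9948

+291.9948 rpm (same as input, |ω| = 291.9948 rpm)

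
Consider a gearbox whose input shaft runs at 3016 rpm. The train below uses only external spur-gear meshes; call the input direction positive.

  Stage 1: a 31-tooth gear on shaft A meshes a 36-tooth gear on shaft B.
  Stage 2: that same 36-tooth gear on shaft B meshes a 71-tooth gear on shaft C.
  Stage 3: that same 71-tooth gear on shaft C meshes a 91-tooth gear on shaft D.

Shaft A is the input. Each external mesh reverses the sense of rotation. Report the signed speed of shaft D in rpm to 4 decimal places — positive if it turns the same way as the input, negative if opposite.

-1027.4286 rpm (opposite to input, |ω| = 1027.4286 rpm)

Stage 1 [31T→36T]: ω = 3016.0000×31/36 = 2597.1111 rpm, dir flips to −; running = −2597.1111
Stage 2 [36T→71T]: ω = 2597.1111×36/71 = 1316.8451 rpm, dir flips to +; running = +1316.8451
Stage 3 [71T→91T]: ω = 1316.8451×71/91 = 1027.4286 rpm, dir flips to −; running = −1027.4286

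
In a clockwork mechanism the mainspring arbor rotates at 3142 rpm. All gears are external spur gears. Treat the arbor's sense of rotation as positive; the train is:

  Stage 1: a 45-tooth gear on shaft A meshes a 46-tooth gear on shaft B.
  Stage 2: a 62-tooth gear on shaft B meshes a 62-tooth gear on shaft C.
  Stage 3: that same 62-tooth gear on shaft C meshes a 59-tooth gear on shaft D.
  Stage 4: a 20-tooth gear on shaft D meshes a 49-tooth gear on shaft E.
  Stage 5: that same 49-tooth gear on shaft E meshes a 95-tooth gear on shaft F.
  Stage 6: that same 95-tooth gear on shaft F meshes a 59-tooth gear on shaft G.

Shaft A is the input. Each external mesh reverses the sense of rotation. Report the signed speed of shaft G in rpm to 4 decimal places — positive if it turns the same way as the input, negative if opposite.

Stage 1 [45T→46T]: ω = 3142.0000×45/46 = 3073.6957 rpm, dir flips to −; running = −3073.6957
Stage 2 [62T→62T]: ω = 3073.6957×62/62 = 3073.6957 rpm, dir flips to +; running = +3073.6957
Stage 3 [62T→59T]: ω = 3073.6957×62/59 = 3229.9853 rpm, dir flips to −; running = −3229.9853
Stage 4 [20T→49T]: ω = 3229.9853×20/49 = 1318.3613 rpm, dir flips to +; running = +1318.3613
Stage 5 [49T→95T]: ω = 1318.3613×49/95 = 679.9969 rpm, dir flips to −; running = −679.9969
Stage 6 [95T→59T]: ω = 679.9969×95/59 = 1094.9103 rpm, dir flips to +; running = +1094.9103

+1094.9103 rpm (same as input, |ω| = 1094.9103 rpm)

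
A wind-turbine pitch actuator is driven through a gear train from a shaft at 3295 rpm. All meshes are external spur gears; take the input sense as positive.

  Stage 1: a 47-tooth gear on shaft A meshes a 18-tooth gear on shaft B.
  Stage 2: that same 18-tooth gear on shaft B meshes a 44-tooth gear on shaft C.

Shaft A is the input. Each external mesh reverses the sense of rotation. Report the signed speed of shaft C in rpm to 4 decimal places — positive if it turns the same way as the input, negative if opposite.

Stage 1 [47T→18T]: ω = 3295.0000×47/18 = 8603.6111 rpm, dir flips to −; running = −8603.6111
Stage 2 [18T→44T]: ω = 8603.6111×18/44 = 3519.6591 rpm, dir flips to +; running = +3519.6591

+3519.6591 rpm (same as input, |ω| = 3519.6591 rpm)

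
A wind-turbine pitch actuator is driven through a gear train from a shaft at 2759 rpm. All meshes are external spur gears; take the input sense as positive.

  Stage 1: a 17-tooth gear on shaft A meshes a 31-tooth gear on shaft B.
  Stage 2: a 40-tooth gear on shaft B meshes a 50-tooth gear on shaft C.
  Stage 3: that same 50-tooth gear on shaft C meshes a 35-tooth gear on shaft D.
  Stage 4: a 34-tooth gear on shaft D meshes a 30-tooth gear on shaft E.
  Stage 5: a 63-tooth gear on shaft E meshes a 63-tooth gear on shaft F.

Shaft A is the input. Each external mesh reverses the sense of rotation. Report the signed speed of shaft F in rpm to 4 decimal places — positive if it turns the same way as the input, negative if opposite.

Stage 1 [17T→31T]: ω = 2759.0000×17/31 = 1513.0000 rpm, dir flips to −; running = −1513.0000
Stage 2 [40T→50T]: ω = 1513.0000×40/50 = 1210.4000 rpm, dir flips to +; running = +1210.4000
Stage 3 [50T→35T]: ω = 1210.4000×50/35 = 1729.1429 rpm, dir flips to −; running = −1729.1429
Stage 4 [34T→30T]: ω = 1729.1429×34/30 = 1959.6952 rpm, dir flips to +; running = +1959.6952
Stage 5 [63T→63T]: ω = 1959.6952×63/63 = 1959.6952 rpm, dir flips to −; running = −1959.6952

-1959.6952 rpm (opposite to input, |ω| = 1959.6952 rpm)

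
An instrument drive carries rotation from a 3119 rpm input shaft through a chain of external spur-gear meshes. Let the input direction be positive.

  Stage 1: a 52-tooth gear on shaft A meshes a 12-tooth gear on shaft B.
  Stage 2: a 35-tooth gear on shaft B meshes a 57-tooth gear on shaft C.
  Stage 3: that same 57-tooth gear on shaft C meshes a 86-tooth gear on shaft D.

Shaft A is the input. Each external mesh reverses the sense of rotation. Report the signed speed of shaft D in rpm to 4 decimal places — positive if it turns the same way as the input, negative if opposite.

-5500.5620 rpm (opposite to input, |ω| = 5500.5620 rpm)

Stage 1 [52T→12T]: ω = 3119.0000×52/12 = 13515.6667 rpm, dir flips to −; running = −13515.6667
Stage 2 [35T→57T]: ω = 13515.6667×35/57 = 8299.0936 rpm, dir flips to +; running = +8299.0936
Stage 3 [57T→86T]: ω = 8299.0936×57/86 = 5500.5620 rpm, dir flips to −; running = −5500.5620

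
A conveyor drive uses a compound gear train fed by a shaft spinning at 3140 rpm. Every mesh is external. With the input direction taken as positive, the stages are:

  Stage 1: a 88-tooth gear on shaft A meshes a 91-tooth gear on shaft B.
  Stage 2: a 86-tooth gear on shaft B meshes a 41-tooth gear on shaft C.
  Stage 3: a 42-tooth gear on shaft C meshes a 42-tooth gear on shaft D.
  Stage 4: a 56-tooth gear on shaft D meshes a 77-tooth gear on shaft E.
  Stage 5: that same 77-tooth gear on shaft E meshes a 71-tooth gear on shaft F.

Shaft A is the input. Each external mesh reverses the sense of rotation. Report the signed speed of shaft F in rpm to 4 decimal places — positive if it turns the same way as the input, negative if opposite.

-5023.6017 rpm (opposite to input, |ω| = 5023.6017 rpm)

Stage 1 [88T→91T]: ω = 3140.0000×88/91 = 3036.4835 rpm, dir flips to −; running = −3036.4835
Stage 2 [86T→41T]: ω = 3036.4835×86/41 = 6369.2093 rpm, dir flips to +; running = +6369.2093
Stage 3 [42T→42T]: ω = 6369.2093×42/42 = 6369.2093 rpm, dir flips to −; running = −6369.2093
Stage 4 [56T→77T]: ω = 6369.2093×56/77 = 4632.1522 rpm, dir flips to +; running = +4632.1522
Stage 5 [77T→71T]: ω = 4632.1522×77/71 = 5023.6017 rpm, dir flips to −; running = −5023.6017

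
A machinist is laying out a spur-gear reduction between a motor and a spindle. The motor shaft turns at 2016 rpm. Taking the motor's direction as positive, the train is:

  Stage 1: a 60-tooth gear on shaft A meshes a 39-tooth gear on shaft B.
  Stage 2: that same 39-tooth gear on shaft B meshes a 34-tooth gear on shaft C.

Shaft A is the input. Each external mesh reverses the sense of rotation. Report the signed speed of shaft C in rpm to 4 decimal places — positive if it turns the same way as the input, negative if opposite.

Stage 1 [60T→39T]: ω = 2016.0000×60/39 = 3101.5385 rpm, dir flips to −; running = −3101.5385
Stage 2 [39T→34T]: ω = 3101.5385×39/34 = 3557.6471 rpm, dir flips to +; running = +3557.6471

+3557.6471 rpm (same as input, |ω| = 3557.6471 rpm)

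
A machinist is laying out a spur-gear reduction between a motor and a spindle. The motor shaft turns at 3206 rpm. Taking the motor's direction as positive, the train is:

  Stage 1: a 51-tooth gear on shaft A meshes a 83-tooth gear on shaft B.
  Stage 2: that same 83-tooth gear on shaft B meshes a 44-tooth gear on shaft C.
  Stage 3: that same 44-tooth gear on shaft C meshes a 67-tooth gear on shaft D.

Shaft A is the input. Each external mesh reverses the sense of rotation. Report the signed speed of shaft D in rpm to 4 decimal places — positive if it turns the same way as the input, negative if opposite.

Stage 1 [51T→83T]: ω = 3206.0000×51/83 = 1969.9518 rpm, dir flips to −; running = −1969.9518
Stage 2 [83T→44T]: ω = 1969.9518×83/44 = 3716.0455 rpm, dir flips to +; running = +3716.0455
Stage 3 [44T→67T]: ω = 3716.0455×44/67 = 2440.3881 rpm, dir flips to −; running = −2440.3881

-2440.3881 rpm (opposite to input, |ω| = 2440.3881 rpm)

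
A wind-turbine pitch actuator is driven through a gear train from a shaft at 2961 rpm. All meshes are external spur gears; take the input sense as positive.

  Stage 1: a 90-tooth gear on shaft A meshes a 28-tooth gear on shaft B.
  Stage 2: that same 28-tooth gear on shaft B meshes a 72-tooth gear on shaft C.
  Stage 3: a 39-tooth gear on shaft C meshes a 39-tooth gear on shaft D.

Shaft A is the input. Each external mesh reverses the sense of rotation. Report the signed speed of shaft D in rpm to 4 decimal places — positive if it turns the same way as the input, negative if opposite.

-3701.2500 rpm (opposite to input, |ω| = 3701.2500 rpm)

Stage 1 [90T→28T]: ω = 2961.0000×90/28 = 9517.5000 rpm, dir flips to −; running = −9517.5000
Stage 2 [28T→72T]: ω = 9517.5000×28/72 = 3701.2500 rpm, dir flips to +; running = +3701.2500
Stage 3 [39T→39T]: ω = 3701.2500×39/39 = 3701.2500 rpm, dir flips to −; running = −3701.2500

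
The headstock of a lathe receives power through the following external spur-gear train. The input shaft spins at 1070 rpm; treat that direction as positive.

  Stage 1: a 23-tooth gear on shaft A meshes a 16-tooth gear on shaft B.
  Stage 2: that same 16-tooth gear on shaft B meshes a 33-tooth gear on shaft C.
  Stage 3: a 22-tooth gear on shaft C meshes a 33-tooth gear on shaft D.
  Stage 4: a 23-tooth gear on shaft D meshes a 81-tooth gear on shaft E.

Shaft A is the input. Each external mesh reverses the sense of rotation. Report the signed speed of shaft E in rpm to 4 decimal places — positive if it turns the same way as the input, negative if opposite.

Stage 1 [23T→16T]: ω = 1070.0000×23/16 = 1538.1250 rpm, dir flips to −; running = −1538.1250
Stage 2 [16T→33T]: ω = 1538.1250×16/33 = 745.7576 rpm, dir flips to +; running = +745.7576
Stage 3 [22T→33T]: ω = 745.7576×22/33 = 497.1717 rpm, dir flips to −; running = −497.1717
Stage 4 [23T→81T]: ω = 497.1717×23/81 = 141.1722 rpm, dir flips to +; running = +141.1722

+141.1722 rpm (same as input, |ω| = 141.1722 rpm)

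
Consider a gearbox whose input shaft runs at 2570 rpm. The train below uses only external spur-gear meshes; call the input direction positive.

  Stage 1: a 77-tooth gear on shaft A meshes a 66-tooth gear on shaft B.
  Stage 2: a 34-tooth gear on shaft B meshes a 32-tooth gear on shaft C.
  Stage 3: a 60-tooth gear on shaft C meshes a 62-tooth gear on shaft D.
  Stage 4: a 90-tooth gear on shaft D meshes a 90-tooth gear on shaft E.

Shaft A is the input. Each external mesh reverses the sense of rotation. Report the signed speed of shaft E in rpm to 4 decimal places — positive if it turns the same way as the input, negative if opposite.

Stage 1 [77T→66T]: ω = 2570.0000×77/66 = 2998.3333 rpm, dir flips to −; running = −2998.3333
Stage 2 [34T→32T]: ω = 2998.3333×34/32 = 3185.7292 rpm, dir flips to +; running = +3185.7292
Stage 3 [60T→62T]: ω = 3185.7292×60/62 = 3082.9637 rpm, dir flips to −; running = −3082.9637
Stage 4 [90T→90T]: ω = 3082.9637×90/90 = 3082.9637 rpm, dir flips to +; running = +3082.9637

+3082.9637 rpm (same as input, |ω| = 3082.9637 rpm)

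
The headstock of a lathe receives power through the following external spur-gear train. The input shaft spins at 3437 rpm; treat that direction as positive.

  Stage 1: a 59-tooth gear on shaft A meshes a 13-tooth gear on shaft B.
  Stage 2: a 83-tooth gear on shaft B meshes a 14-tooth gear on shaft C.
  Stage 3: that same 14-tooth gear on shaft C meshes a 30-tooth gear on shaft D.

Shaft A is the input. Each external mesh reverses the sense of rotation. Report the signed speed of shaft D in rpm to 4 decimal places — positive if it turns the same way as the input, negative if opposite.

-43156.3821 rpm (opposite to input, |ω| = 43156.3821 rpm)

Stage 1 [59T→13T]: ω = 3437.0000×59/13 = 15598.6923 rpm, dir flips to −; running = −15598.6923
Stage 2 [83T→14T]: ω = 15598.6923×83/14 = 92477.9615 rpm, dir flips to +; running = +92477.9615
Stage 3 [14T→30T]: ω = 92477.9615×14/30 = 43156.3821 rpm, dir flips to −; running = −43156.3821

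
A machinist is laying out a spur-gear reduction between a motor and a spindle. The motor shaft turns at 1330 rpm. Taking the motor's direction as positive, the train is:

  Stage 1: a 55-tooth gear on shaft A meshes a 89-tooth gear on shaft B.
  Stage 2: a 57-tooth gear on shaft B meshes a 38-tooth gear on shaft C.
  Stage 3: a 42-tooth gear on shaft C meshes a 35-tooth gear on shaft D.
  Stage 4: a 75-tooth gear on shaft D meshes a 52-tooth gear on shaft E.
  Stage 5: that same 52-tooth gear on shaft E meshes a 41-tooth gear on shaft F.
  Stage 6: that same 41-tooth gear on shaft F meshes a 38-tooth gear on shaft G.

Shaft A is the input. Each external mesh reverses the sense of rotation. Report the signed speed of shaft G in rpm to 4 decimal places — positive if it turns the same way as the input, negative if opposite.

+2919.9438 rpm (same as input, |ω| = 2919.9438 rpm)

Stage 1 [55T→89T]: ω = 1330.0000×55/89 = 821.9101 rpm, dir flips to −; running = −821.9101
Stage 2 [57T→38T]: ω = 821.9101×57/38 = 1232.8652 rpm, dir flips to +; running = +1232.8652
Stage 3 [42T→35T]: ω = 1232.8652×42/35 = 1479.4382 rpm, dir flips to −; running = −1479.4382
Stage 4 [75T→52T]: ω = 1479.4382×75/52 = 2133.8051 rpm, dir flips to +; running = +2133.8051
Stage 5 [52T→41T]: ω = 2133.8051×52/41 = 2706.2894 rpm, dir flips to −; running = −2706.2894
Stage 6 [41T→38T]: ω = 2706.2894×41/38 = 2919.9438 rpm, dir flips to +; running = +2919.9438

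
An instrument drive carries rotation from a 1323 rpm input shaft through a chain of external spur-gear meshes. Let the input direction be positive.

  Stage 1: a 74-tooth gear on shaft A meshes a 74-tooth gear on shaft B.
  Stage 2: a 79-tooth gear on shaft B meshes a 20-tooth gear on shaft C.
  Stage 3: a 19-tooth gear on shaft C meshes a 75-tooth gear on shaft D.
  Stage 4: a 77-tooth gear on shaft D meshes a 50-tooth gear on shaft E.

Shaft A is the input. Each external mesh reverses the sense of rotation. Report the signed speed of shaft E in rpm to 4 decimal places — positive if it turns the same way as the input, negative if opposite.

+2038.7783 rpm (same as input, |ω| = 2038.7783 rpm)

Stage 1 [74T→74T]: ω = 1323.0000×74/74 = 1323.0000 rpm, dir flips to −; running = −1323.0000
Stage 2 [79T→20T]: ω = 1323.0000×79/20 = 5225.8500 rpm, dir flips to +; running = +5225.8500
Stage 3 [19T→75T]: ω = 5225.8500×19/75 = 1323.8820 rpm, dir flips to −; running = −1323.8820
Stage 4 [77T→50T]: ω = 1323.8820×77/50 = 2038.7783 rpm, dir flips to +; running = +2038.7783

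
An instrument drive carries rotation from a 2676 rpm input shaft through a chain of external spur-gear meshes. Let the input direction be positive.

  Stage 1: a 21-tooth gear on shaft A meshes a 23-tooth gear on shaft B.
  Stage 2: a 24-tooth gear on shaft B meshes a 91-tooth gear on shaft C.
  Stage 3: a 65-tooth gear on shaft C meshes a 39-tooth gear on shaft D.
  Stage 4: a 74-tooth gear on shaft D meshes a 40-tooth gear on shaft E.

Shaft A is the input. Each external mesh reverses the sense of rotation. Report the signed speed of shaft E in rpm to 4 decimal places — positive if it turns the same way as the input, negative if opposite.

+1986.8629 rpm (same as input, |ω| = 1986.8629 rpm)

Stage 1 [21T→23T]: ω = 2676.0000×21/23 = 2443.3043 rpm, dir flips to −; running = −2443.3043
Stage 2 [24T→91T]: ω = 2443.3043×24/91 = 644.3880 rpm, dir flips to +; running = +644.3880
Stage 3 [65T→39T]: ω = 644.3880×65/39 = 1073.9799 rpm, dir flips to −; running = −1073.9799
Stage 4 [74T→40T]: ω = 1073.9799×74/40 = 1986.8629 rpm, dir flips to +; running = +1986.8629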